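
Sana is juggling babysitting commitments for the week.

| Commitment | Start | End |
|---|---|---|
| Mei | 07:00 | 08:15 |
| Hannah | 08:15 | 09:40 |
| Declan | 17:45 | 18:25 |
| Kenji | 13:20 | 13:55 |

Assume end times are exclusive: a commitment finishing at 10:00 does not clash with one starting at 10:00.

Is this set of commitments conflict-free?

Yes

Sorted by start: Mei, Hannah, Kenji, Declan.
Hannah starts exactly when Mei ends (back-to-back, no overlap), so nothing later overlaps Mei either.
Kenji starts after Hannah ends, so nothing later overlaps Hannah either.
Declan starts after Kenji ends.
Every pair is clear; the schedule has no overlaps.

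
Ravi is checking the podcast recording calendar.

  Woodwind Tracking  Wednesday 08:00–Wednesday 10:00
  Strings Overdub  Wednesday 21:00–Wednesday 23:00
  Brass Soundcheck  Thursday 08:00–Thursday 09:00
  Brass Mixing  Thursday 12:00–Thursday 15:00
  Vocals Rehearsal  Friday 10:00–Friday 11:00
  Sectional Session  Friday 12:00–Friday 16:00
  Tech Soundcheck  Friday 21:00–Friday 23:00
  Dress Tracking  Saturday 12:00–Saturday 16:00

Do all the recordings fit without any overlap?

Sorted by start: Woodwind Tracking, Strings Overdub, Brass Soundcheck, Brass Mixing, Vocals Rehearsal, Sectional Session, Tech Soundcheck, Dress Tracking.
Strings Overdub starts after Woodwind Tracking ends, so nothing later overlaps Woodwind Tracking either.
Brass Soundcheck starts after Strings Overdub ends, so nothing later overlaps Strings Overdub either.
Brass Mixing starts after Brass Soundcheck ends, so nothing later overlaps Brass Soundcheck either.
Vocals Rehearsal starts after Brass Mixing ends, so nothing later overlaps Brass Mixing either.
Sectional Session starts after Vocals Rehearsal ends, so nothing later overlaps Vocals Rehearsal either.
Tech Soundcheck starts after Sectional Session ends, so nothing later overlaps Sectional Session either.
Dress Tracking starts after Tech Soundcheck ends.
Every pair is clear; the schedule has no overlaps.

Yes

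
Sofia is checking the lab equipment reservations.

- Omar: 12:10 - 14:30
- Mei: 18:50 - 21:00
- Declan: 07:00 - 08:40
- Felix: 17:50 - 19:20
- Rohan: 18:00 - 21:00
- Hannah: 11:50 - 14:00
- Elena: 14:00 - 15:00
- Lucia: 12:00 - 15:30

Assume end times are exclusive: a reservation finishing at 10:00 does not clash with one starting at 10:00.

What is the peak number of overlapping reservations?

Walk through starts and ends in time order (an end at T is processed before a start at T):
07:00 start Declan → 1
08:40 end Declan → 0
11:50 start Hannah → 1
12:00 start Lucia → 2
12:10 start Omar → 3
14:00 end Hannah → 2
14:00 start Elena → 3
14:30 end Omar → 2
15:00 end Elena → 1
15:30 end Lucia → 0
17:50 start Felix → 1
18:00 start Rohan → 2
18:50 start Mei → 3
19:20 end Felix → 2
21:00 end Mei → 1
21:00 end Rohan → 0
Peak is 3, at 12:10 (Hannah, Lucia, Omar).

3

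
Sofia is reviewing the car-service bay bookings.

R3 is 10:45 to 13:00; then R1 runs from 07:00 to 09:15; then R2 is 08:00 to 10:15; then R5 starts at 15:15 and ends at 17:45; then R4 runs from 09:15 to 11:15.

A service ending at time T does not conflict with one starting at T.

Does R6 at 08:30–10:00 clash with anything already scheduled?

R1: starts 07:00 before R6 ends 10:00, and ends 09:15 after R6 starts 08:30 → overlap.
R2: starts 08:00 before R6 ends 10:00, and ends 10:15 after R6 starts 08:30 → overlap.
R4: starts 09:15 before R6 ends 10:00, and ends 11:15 after R6 starts 08:30 → overlap.
R3: starts 10:45 at or after R6 ends 10:00 → clear.
R5: starts 15:15 at or after R6 ends 10:00 → clear.
R6 overlaps R1, R2, R4.

Yes — it overlaps R1, R2, R4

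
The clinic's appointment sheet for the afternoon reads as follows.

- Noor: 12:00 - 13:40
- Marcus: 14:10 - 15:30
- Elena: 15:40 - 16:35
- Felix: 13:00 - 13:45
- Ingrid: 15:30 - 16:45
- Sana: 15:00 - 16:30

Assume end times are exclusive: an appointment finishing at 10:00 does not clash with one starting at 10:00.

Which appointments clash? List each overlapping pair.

Elena & Ingrid, Elena & Sana, Felix & Noor, Ingrid & Sana, Marcus & Sana

Sorted by start: Noor, Felix, Marcus, Sana, Ingrid, Elena.
Felix starts before Noor ends → Noor and Felix overlap.
Marcus starts after Noor ends — done with Noor.
Marcus starts after Felix ends — done with Felix.
Sana starts before Marcus ends → Marcus and Sana overlap.
Ingrid starts exactly when Marcus ends (back-to-back, no overlap) — done with Marcus.
Ingrid starts before Sana ends → Sana and Ingrid overlap.
Elena starts before Sana ends → Sana and Elena overlap.
Elena starts before Ingrid ends → Ingrid and Elena overlap.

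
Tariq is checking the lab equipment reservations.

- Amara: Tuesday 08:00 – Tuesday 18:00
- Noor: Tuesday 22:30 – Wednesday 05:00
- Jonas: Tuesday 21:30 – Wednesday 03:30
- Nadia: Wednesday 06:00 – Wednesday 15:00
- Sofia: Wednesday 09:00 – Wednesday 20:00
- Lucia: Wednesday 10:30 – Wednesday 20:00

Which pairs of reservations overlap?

Jonas & Noor, Lucia & Nadia, Lucia & Sofia, Nadia & Sofia

Sorted by start: Amara, Jonas, Noor, Nadia, Sofia, Lucia.
Jonas starts after Amara ends; Amara is clear from here.
Noor starts before Jonas ends → Jonas and Noor overlap.
Nadia starts after Jonas ends; Jonas is clear from here.
Nadia starts after Noor ends; Noor is clear from here.
Sofia starts before Nadia ends → Nadia and Sofia overlap.
Lucia starts before Nadia ends → Nadia and Lucia overlap.
Lucia starts before Sofia ends → Sofia and Lucia overlap.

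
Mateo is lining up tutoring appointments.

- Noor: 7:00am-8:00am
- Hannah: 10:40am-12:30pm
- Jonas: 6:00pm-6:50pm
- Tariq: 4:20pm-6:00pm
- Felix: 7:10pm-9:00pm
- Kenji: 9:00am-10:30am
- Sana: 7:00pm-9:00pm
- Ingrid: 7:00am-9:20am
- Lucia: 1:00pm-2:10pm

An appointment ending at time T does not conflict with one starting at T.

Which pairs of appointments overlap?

Felix & Sana, Ingrid & Kenji, Ingrid & Noor

Sorted by start: Ingrid, Noor, Kenji, Hannah, Lucia, Tariq, Jonas, Sana, Felix.
Noor starts before Ingrid ends → Ingrid and Noor overlap.
Kenji starts before Ingrid ends → Ingrid and Kenji overlap.
Hannah starts after Ingrid ends; Ingrid is clear from here.
Kenji starts after Noor ends; Noor is clear from here.
Hannah starts after Kenji ends; Kenji is clear from here.
Lucia starts after Hannah ends; Hannah is clear from here.
Tariq starts after Lucia ends; Lucia is clear from here.
Jonas starts exactly when Tariq ends (back-to-back, no overlap); Tariq is clear from here.
Sana starts after Jonas ends; Jonas is clear from here.
Felix starts before Sana ends → Sana and Felix overlap.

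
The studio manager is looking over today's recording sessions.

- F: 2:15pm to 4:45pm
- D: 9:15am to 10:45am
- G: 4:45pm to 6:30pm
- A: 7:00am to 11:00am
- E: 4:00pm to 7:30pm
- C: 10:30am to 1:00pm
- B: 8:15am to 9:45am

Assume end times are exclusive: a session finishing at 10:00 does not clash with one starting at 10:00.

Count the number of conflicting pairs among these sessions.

Sorted by start: A, B, D, C, F, E, G.
B starts before A ends → A and B overlap.
D starts before A ends → A and D overlap.
C starts before A ends → A and C overlap.
F starts after A ends; A is clear from here.
D starts before B ends → B and D overlap.
C starts after B ends; B is clear from here.
C starts before D ends → D and C overlap.
F starts after D ends; D is clear from here.
F starts after C ends; C is clear from here.
E starts before F ends → F and E overlap.
G starts exactly when F ends (back-to-back, no overlap).
G starts before E ends → E and G overlap.
Overlapping pairs: A & B, A & C, A & D, B & D, C & D, E & F, E & G — 7 in total.

7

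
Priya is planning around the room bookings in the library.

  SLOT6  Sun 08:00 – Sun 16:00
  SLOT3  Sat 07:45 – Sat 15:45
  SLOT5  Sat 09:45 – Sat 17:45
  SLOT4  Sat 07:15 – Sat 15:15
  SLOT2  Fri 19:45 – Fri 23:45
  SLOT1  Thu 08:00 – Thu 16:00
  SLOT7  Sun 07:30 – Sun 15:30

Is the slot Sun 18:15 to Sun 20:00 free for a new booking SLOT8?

SLOT1: ends Thu 16:00 at or before SLOT8 starts Sun 18:15 → clear.
SLOT2: ends Fri 23:45 at or before SLOT8 starts Sun 18:15 → clear.
SLOT4: ends Sat 15:15 at or before SLOT8 starts Sun 18:15 → clear.
SLOT3: ends Sat 15:45 at or before SLOT8 starts Sun 18:15 → clear.
SLOT5: ends Sat 17:45 at or before SLOT8 starts Sun 18:15 → clear.
SLOT7: ends Sun 15:30 at or before SLOT8 starts Sun 18:15 → clear.
SLOT6: ends Sun 16:00 at or before SLOT8 starts Sun 18:15 → clear.

Yes — the slot is free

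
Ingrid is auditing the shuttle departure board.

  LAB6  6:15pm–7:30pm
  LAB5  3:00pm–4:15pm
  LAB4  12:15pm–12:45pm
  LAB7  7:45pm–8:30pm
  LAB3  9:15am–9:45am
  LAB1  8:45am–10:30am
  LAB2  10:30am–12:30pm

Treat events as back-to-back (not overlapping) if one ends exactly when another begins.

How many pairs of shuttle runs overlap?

2

Sorted by start: LAB1, LAB3, LAB2, LAB4, LAB5, LAB6, LAB7.
LAB3 starts before LAB1 ends → LAB1 and LAB3 overlap.
LAB2 starts exactly when LAB1 ends (back-to-back, no overlap), so nothing later overlaps LAB1 either.
LAB2 starts after LAB3 ends, so nothing later overlaps LAB3 either.
LAB4 starts before LAB2 ends → LAB2 and LAB4 overlap.
LAB5 starts after LAB2 ends, so nothing later overlaps LAB2 either.
LAB5 starts after LAB4 ends, so nothing later overlaps LAB4 either.
LAB6 starts after LAB5 ends, so nothing later overlaps LAB5 either.
LAB7 starts after LAB6 ends.
Overlapping pairs: LAB1 & LAB3, LAB2 & LAB4 — 2 in total.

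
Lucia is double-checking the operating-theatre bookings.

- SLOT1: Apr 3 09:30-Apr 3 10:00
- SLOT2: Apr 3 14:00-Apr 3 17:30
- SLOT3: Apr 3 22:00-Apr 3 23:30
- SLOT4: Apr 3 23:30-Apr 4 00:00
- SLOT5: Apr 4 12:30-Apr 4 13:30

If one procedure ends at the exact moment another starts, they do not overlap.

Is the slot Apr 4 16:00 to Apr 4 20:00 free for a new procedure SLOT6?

SLOT1: ends Apr 3 10:00 at or before SLOT6 starts Apr 4 16:00 → clear.
SLOT2: ends Apr 3 17:30 at or before SLOT6 starts Apr 4 16:00 → clear.
SLOT3: ends Apr 3 23:30 at or before SLOT6 starts Apr 4 16:00 → clear.
SLOT4: ends Apr 4 00:00 at or before SLOT6 starts Apr 4 16:00 → clear.
SLOT5: ends Apr 4 13:30 at or before SLOT6 starts Apr 4 16:00 → clear.

Yes — the slot is free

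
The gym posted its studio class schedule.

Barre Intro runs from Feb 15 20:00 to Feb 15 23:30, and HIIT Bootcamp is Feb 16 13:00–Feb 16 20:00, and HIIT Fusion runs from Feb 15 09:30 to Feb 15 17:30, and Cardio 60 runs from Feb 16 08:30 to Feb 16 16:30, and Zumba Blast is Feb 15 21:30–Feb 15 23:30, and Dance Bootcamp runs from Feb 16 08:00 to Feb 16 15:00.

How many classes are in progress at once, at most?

Sweep the timeline, counting +1 at each start and −1 at each end (ends before starts at a tie):
Feb 15 09:30 start HIIT Fusion → 1
Feb 15 17:30 end HIIT Fusion → 0
Feb 15 20:00 start Barre Intro → 1
Feb 15 21:30 start Zumba Blast → 2
Feb 15 23:30 end Barre Intro → 1
Feb 15 23:30 end Zumba Blast → 0
Feb 16 08:00 start Dance Bootcamp → 1
Feb 16 08:30 start Cardio 60 → 2
Feb 16 13:00 start HIIT Bootcamp → 3
Feb 16 15:00 end Dance Bootcamp → 2
Feb 16 16:30 end Cardio 60 → 1
Feb 16 20:00 end HIIT Bootcamp → 0
Peak is 3, at Feb 16 13:00 (Cardio 60, Dance Bootcamp, HIIT Bootcamp).

3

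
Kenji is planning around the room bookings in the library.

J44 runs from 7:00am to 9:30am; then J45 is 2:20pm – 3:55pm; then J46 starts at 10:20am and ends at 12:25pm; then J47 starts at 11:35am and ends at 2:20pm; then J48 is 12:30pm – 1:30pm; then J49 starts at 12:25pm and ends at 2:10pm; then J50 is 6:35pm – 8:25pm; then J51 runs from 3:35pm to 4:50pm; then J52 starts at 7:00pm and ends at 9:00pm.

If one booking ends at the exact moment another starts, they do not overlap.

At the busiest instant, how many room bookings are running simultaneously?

Walk through starts and ends in time order (an end at T is processed before a start at T):
7:00am start J44 → 1
9:30am end J44 → 0
10:20am start J46 → 1
11:35am start J47 → 2
12:25pm end J46 → 1
12:25pm start J49 → 2
12:30pm start J48 → 3
1:30pm end J48 → 2
2:10pm end J49 → 1
2:20pm end J47 → 0
2:20pm start J45 → 1
3:35pm start J51 → 2
3:55pm end J45 → 1
4:50pm end J51 → 0
6:35pm start J50 → 1
7:00pm start J52 → 2
8:25pm end J50 → 1
9:00pm end J52 → 0
Peak is 3, at 12:30pm (J47, J48, J49).

3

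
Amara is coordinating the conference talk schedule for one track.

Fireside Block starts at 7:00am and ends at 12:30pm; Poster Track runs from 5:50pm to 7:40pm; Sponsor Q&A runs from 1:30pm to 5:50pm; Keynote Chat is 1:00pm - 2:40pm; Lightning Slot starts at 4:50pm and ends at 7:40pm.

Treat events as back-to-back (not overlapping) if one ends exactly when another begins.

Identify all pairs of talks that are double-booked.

Sorted by start: Fireside Block, Keynote Chat, Sponsor Q&A, Lightning Slot, Poster Track.
Keynote Chat starts after Fireside Block ends, so Fireside Block has no further overlaps.
Sponsor Q&A starts before Keynote Chat ends → Keynote Chat and Sponsor Q&A overlap.
Lightning Slot starts after Keynote Chat ends, so Keynote Chat has no further overlaps.
Lightning Slot starts before Sponsor Q&A ends → Sponsor Q&A and Lightning Slot overlap.
Poster Track starts exactly when Sponsor Q&A ends (back-to-back, no overlap).
Poster Track starts before Lightning Slot ends → Lightning Slot and Poster Track overlap.

Keynote Chat & Sponsor Q&A, Lightning Slot & Poster Track, Lightning Slot & Sponsor Q&A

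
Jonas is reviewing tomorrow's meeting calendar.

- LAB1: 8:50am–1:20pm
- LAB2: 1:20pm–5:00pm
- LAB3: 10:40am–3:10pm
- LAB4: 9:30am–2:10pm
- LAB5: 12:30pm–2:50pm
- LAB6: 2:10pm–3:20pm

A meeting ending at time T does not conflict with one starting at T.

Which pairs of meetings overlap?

LAB1 & LAB3, LAB1 & LAB4, LAB1 & LAB5, LAB2 & LAB3, LAB2 & LAB4, LAB2 & LAB5, LAB2 & LAB6, LAB3 & LAB4, LAB3 & LAB5, LAB3 & LAB6, LAB4 & LAB5, LAB5 & LAB6

Sorted by start: LAB1, LAB4, LAB3, LAB5, LAB2, LAB6.
LAB4 starts before LAB1 ends → LAB1 and LAB4 overlap.
LAB3 starts before LAB1 ends → LAB1 and LAB3 overlap.
LAB5 starts before LAB1 ends → LAB1 and LAB5 overlap.
LAB2 starts exactly when LAB1 ends (back-to-back, no overlap); LAB1 is clear from here.
LAB3 starts before LAB4 ends → LAB4 and LAB3 overlap.
LAB5 starts before LAB4 ends → LAB4 and LAB5 overlap.
LAB2 starts before LAB4 ends → LAB4 and LAB2 overlap.
LAB6 starts exactly when LAB4 ends (back-to-back, no overlap).
LAB5 starts before LAB3 ends → LAB3 and LAB5 overlap.
LAB2 starts before LAB3 ends → LAB3 and LAB2 overlap.
LAB6 starts before LAB3 ends → LAB3 and LAB6 overlap.
LAB2 starts before LAB5 ends → LAB5 and LAB2 overlap.
LAB6 starts before LAB5 ends → LAB5 and LAB6 overlap.
LAB6 starts before LAB2 ends → LAB2 and LAB6 overlap.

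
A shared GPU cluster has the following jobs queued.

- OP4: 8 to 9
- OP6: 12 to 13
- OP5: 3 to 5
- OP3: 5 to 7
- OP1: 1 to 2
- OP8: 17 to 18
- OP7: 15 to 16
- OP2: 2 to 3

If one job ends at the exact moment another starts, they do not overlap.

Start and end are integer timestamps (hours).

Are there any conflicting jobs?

No

Sorted by start: OP1, OP2, OP5, OP3, OP4, OP6, OP7, OP8.
OP2 starts exactly when OP1 ends (back-to-back, no overlap) — done with OP1.
OP5 starts exactly when OP2 ends (back-to-back, no overlap) — done with OP2.
OP3 starts exactly when OP5 ends (back-to-back, no overlap) — done with OP5.
OP4 starts after OP3 ends — done with OP3.
OP6 starts after OP4 ends — done with OP4.
OP7 starts after OP6 ends — done with OP6.
OP8 starts after OP7 ends.
Every pair is clear; the schedule has no overlaps.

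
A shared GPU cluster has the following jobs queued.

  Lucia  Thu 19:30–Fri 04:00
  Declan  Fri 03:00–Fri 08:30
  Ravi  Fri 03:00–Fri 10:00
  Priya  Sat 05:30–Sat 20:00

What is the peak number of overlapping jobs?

Walk through starts and ends in time order (an end at T is processed before a start at T):
Thu 19:30 start Lucia → 1
Fri 03:00 start Declan → 2
Fri 03:00 start Ravi → 3
Fri 04:00 end Lucia → 2
Fri 08:30 end Declan → 1
Fri 10:00 end Ravi → 0
Sat 05:30 start Priya → 1
Sat 20:00 end Priya → 0
Peak is 3, at Fri 03:00 (Declan, Lucia, Ravi).

3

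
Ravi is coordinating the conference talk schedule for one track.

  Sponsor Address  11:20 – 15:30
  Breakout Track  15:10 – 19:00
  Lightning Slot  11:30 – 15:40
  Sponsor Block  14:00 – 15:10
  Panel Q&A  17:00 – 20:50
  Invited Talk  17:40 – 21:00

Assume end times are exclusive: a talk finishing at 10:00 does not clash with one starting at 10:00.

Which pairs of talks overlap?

Breakout Track & Invited Talk, Breakout Track & Lightning Slot, Breakout Track & Panel Q&A, Breakout Track & Sponsor Address, Invited Talk & Panel Q&A, Lightning Slot & Sponsor Address, Lightning Slot & Sponsor Block, Sponsor Address & Sponsor Block

Check each pair: they overlap iff neither finishes before the other starts.
Sorted by start: Sponsor Address, Lightning Slot, Sponsor Block, Breakout Track, Panel Q&A, Invited Talk.
Lightning Slot starts before Sponsor Address ends → Sponsor Address and Lightning Slot overlap.
Sponsor Block starts before Sponsor Address ends → Sponsor Address and Sponsor Block overlap.
Breakout Track starts before Sponsor Address ends → Sponsor Address and Breakout Track overlap.
Panel Q&A starts after Sponsor Address ends, so nothing later overlaps Sponsor Address either.
Sponsor Block starts before Lightning Slot ends → Lightning Slot and Sponsor Block overlap.
Breakout Track starts before Lightning Slot ends → Lightning Slot and Breakout Track overlap.
Panel Q&A starts after Lightning Slot ends, so nothing later overlaps Lightning Slot either.
Breakout Track starts exactly when Sponsor Block ends (back-to-back, no overlap), so nothing later overlaps Sponsor Block either.
Panel Q&A starts before Breakout Track ends → Breakout Track and Panel Q&A overlap.
Invited Talk starts before Breakout Track ends → Breakout Track and Invited Talk overlap.
Invited Talk starts before Panel Q&A ends → Panel Q&A and Invited Talk overlap.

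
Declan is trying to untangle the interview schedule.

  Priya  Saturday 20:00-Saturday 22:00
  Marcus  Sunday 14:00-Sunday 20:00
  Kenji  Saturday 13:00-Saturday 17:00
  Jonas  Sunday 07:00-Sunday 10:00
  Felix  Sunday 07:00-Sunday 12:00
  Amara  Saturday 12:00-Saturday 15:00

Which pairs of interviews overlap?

Check each pair: they overlap iff neither finishes before the other starts.
Sorted by start: Amara, Kenji, Priya, Felix, Jonas, Marcus.
Kenji starts before Amara ends → Amara and Kenji overlap.
Priya starts after Amara ends, so nothing later overlaps Amara either.
Priya starts after Kenji ends, so nothing later overlaps Kenji either.
Felix starts after Priya ends, so nothing later overlaps Priya either.
Jonas starts before Felix ends → Felix and Jonas overlap.
Marcus starts after Felix ends.
Marcus starts after Jonas ends.

Amara & Kenji, Felix & Jonas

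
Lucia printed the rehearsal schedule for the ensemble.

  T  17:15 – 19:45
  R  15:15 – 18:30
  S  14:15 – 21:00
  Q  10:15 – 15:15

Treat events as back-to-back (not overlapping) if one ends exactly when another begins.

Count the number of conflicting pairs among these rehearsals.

Check each pair: they overlap iff neither finishes before the other starts.
Sorted by start: Q, S, R, T.
S starts before Q ends → Q and S overlap.
R starts exactly when Q ends (back-to-back, no overlap), so Q has no further overlaps.
R starts before S ends → S and R overlap.
T starts before S ends → S and T overlap.
T starts before R ends → R and T overlap.
Overlapping pairs: Q & S, R & S, R & T, S & T — 4 in total.

4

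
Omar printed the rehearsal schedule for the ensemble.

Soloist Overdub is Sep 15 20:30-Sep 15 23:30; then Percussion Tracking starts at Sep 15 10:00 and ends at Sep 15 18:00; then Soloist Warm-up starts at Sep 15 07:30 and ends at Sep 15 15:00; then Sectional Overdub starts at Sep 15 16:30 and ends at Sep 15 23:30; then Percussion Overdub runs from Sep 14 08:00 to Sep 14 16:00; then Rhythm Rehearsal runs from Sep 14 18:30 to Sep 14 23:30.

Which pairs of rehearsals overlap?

Percussion Tracking & Sectional Overdub, Percussion Tracking & Soloist Warm-up, Sectional Overdub & Soloist Overdub

Sorted by start: Percussion Overdub, Rhythm Rehearsal, Soloist Warm-up, Percussion Tracking, Sectional Overdub, Soloist Overdub.
Rhythm Rehearsal starts after Percussion Overdub ends, so Percussion Overdub has no further overlaps.
Soloist Warm-up starts after Rhythm Rehearsal ends, so Rhythm Rehearsal has no further overlaps.
Percussion Tracking starts before Soloist Warm-up ends → Soloist Warm-up and Percussion Tracking overlap.
Sectional Overdub starts after Soloist Warm-up ends, so Soloist Warm-up has no further overlaps.
Sectional Overdub starts before Percussion Tracking ends → Percussion Tracking and Sectional Overdub overlap.
Soloist Overdub starts after Percussion Tracking ends.
Soloist Overdub starts before Sectional Overdub ends → Sectional Overdub and Soloist Overdub overlap.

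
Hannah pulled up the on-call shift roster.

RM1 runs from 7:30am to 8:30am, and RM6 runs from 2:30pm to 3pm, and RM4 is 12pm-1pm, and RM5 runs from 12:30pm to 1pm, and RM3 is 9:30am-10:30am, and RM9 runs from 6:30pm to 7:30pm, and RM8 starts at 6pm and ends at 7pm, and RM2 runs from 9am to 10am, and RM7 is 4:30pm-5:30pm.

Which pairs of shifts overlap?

RM2 & RM3, RM4 & RM5, RM8 & RM9

Sorted by start: RM1, RM2, RM3, RM4, RM5, RM6, RM7, RM8, RM9.
RM2 starts after RM1 ends; RM1 is clear from here.
RM3 starts before RM2 ends → RM2 and RM3 overlap.
RM4 starts after RM2 ends; RM2 is clear from here.
RM4 starts after RM3 ends; RM3 is clear from here.
RM5 starts before RM4 ends → RM4 and RM5 overlap.
RM6 starts after RM4 ends; RM4 is clear from here.
RM6 starts after RM5 ends; RM5 is clear from here.
RM7 starts after RM6 ends; RM6 is clear from here.
RM8 starts after RM7 ends; RM7 is clear from here.
RM9 starts before RM8 ends → RM8 and RM9 overlap.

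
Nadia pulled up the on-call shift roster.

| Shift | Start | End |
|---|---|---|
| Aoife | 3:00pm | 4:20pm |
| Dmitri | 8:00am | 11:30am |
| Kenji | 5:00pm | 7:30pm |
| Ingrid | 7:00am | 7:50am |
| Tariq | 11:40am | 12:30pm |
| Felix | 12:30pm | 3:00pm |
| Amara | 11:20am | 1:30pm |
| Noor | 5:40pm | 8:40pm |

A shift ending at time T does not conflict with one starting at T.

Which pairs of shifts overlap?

Sorted by start: Ingrid, Dmitri, Amara, Tariq, Felix, Aoife, Kenji, Noor.
Dmitri starts after Ingrid ends, so nothing later overlaps Ingrid either.
Amara starts before Dmitri ends → Dmitri and Amara overlap.
Tariq starts after Dmitri ends, so nothing later overlaps Dmitri either.
Tariq starts before Amara ends → Amara and Tariq overlap.
Felix starts before Amara ends → Amara and Felix overlap.
Aoife starts after Amara ends, so nothing later overlaps Amara either.
Felix starts exactly when Tariq ends (back-to-back, no overlap), so nothing later overlaps Tariq either.
Aoife starts exactly when Felix ends (back-to-back, no overlap), so nothing later overlaps Felix either.
Kenji starts after Aoife ends, so nothing later overlaps Aoife either.
Noor starts before Kenji ends → Kenji and Noor overlap.

Amara & Dmitri, Amara & Felix, Amara & Tariq, Kenji & Noor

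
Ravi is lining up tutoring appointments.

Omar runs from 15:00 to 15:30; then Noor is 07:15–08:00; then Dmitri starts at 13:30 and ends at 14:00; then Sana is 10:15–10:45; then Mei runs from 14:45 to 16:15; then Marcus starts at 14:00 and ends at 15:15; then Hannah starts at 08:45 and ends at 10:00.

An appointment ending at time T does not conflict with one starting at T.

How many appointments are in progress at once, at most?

Walk through starts and ends in time order (an end at T is processed before a start at T):
07:15 start Noor → 1
08:00 end Noor → 0
08:45 start Hannah → 1
10:00 end Hannah → 0
10:15 start Sana → 1
10:45 end Sana → 0
13:30 start Dmitri → 1
14:00 end Dmitri → 0
14:00 start Marcus → 1
14:45 start Mei → 2
15:00 start Omar → 3
15:15 end Marcus → 2
15:30 end Omar → 1
16:15 end Mei → 0
Peak is 3, at 15:00 (Marcus, Mei, Omar).

3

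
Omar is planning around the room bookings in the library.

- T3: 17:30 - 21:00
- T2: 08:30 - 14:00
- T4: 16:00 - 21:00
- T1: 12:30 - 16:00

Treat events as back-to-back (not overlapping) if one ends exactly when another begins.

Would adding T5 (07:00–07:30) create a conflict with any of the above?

T2: starts 08:30 at or after T5 ends 07:30 → clear.
T1: starts 12:30 at or after T5 ends 07:30 → clear.
T4: starts 16:00 at or after T5 ends 07:30 → clear.
T3: starts 17:30 at or after T5 ends 07:30 → clear.

No — it doesn't clash with anything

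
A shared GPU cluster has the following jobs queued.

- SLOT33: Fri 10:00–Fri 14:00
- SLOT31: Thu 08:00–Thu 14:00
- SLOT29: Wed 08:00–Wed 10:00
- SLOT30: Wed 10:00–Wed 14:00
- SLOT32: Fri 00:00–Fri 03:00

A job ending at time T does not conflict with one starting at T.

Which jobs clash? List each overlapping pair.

no conflicts

Check each pair: they overlap iff neither finishes before the other starts.
Sorted by start: SLOT29, SLOT30, SLOT31, SLOT32, SLOT33.
SLOT30 starts exactly when SLOT29 ends (back-to-back, no overlap); SLOT29 is clear from here.
SLOT31 starts after SLOT30 ends; SLOT30 is clear from here.
SLOT32 starts after SLOT31 ends; SLOT31 is clear from here.
SLOT33 starts after SLOT32 ends.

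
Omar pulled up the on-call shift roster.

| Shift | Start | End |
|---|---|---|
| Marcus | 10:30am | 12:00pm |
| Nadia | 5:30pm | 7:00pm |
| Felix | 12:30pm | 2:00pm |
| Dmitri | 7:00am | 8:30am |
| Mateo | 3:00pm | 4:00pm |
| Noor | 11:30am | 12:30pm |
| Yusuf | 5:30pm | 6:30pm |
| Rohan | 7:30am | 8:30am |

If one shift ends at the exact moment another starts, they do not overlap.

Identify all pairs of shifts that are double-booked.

Dmitri & Rohan, Marcus & Noor, Nadia & Yusuf

Check each pair: they overlap iff neither finishes before the other starts.
Sorted by start: Dmitri, Rohan, Marcus, Noor, Felix, Mateo, Yusuf, Nadia.
Rohan starts before Dmitri ends → Dmitri and Rohan overlap.
Marcus starts after Dmitri ends — done with Dmitri.
Marcus starts after Rohan ends — done with Rohan.
Noor starts before Marcus ends → Marcus and Noor overlap.
Felix starts after Marcus ends — done with Marcus.
Felix starts exactly when Noor ends (back-to-back, no overlap) — done with Noor.
Mateo starts after Felix ends — done with Felix.
Yusuf starts after Mateo ends — done with Mateo.
Nadia starts before Yusuf ends → Yusuf and Nadia overlap.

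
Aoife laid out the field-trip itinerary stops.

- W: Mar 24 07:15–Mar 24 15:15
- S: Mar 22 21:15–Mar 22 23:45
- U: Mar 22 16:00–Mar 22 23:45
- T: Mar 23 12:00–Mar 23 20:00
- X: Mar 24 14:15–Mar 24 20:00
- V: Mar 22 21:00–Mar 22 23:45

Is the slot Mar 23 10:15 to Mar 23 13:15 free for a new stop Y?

U: ends Mar 22 23:45 at or before Y starts Mar 23 10:15 → clear.
V: ends Mar 22 23:45 at or before Y starts Mar 23 10:15 → clear.
S: ends Mar 22 23:45 at or before Y starts Mar 23 10:15 → clear.
T: starts Mar 23 12:00 before Y ends Mar 23 13:15, and ends Mar 23 20:00 after Y starts Mar 23 10:15 → overlap.
W: starts Mar 24 07:15 at or after Y ends Mar 23 13:15 → clear.
X: starts Mar 24 14:15 at or after Y ends Mar 23 13:15 → clear.
Y overlaps T.

No — it overlaps T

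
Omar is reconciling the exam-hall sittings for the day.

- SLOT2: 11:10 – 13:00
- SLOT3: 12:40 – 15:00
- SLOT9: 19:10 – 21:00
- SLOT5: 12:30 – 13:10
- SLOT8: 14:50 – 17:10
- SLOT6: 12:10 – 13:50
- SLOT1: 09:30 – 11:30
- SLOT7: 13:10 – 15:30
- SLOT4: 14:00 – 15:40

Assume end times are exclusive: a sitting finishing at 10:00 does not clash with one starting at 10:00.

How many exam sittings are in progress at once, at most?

4

Walk through starts and ends in time order (an end at T is processed before a start at T):
09:30 start SLOT1 → 1
11:10 start SLOT2 → 2
11:30 end SLOT1 → 1
12:10 start SLOT6 → 2
12:30 start SLOT5 → 3
12:40 start SLOT3 → 4
13:00 end SLOT2 → 3
13:10 end SLOT5 → 2
13:10 start SLOT7 → 3
13:50 end SLOT6 → 2
14:00 start SLOT4 → 3
14:50 start SLOT8 → 4
15:00 end SLOT3 → 3
15:30 end SLOT7 → 2
15:40 end SLOT4 → 1
17:10 end SLOT8 → 0
19:10 start SLOT9 → 1
21:00 end SLOT9 → 0
Peak is 4, at 12:40 (SLOT2, SLOT3, SLOT5, SLOT6).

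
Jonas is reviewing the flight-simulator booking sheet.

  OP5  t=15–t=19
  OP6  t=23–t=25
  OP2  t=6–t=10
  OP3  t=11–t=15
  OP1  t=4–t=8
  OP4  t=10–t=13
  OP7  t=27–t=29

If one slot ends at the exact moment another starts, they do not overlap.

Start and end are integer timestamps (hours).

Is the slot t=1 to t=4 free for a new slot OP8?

OP1: starts t=4 at or after OP8 ends t=4 → clear.
OP2: starts t=6 at or after OP8 ends t=4 → clear.
OP4: starts t=10 at or after OP8 ends t=4 → clear.
OP3: starts t=11 at or after OP8 ends t=4 → clear.
OP5: starts t=15 at or after OP8 ends t=4 → clear.
OP6: starts t=23 at or after OP8 ends t=4 → clear.
OP7: starts t=27 at or after OP8 ends t=4 → clear.

Yes — the slot is free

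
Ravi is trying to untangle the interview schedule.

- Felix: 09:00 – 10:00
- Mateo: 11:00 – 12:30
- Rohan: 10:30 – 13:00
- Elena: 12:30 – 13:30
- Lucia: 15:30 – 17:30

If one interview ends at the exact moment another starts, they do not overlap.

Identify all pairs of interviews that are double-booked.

Sorted by start: Felix, Rohan, Mateo, Elena, Lucia.
Rohan starts after Felix ends, so Felix has no further overlaps.
Mateo starts before Rohan ends → Rohan and Mateo overlap.
Elena starts before Rohan ends → Rohan and Elena overlap.
Lucia starts after Rohan ends.
Elena starts exactly when Mateo ends (back-to-back, no overlap), so Mateo has no further overlaps.
Lucia starts after Elena ends.

Elena & Rohan, Mateo & Rohan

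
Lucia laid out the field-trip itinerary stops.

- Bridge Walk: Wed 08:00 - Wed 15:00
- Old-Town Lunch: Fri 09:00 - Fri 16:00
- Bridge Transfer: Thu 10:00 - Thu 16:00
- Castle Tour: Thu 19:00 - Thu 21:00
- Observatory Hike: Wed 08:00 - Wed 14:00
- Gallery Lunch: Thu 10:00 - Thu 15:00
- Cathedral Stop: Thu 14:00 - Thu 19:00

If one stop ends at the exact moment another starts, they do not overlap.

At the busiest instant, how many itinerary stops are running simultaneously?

3

Walk through starts and ends in time order (an end at T is processed before a start at T):
Wed 08:00 start Bridge Walk → 1
Wed 08:00 start Observatory Hike → 2
Wed 14:00 end Observatory Hike → 1
Wed 15:00 end Bridge Walk → 0
Thu 10:00 start Bridge Transfer → 1
Thu 10:00 start Gallery Lunch → 2
Thu 14:00 start Cathedral Stop → 3
Thu 15:00 end Gallery Lunch → 2
Thu 16:00 end Bridge Transfer → 1
Thu 19:00 end Cathedral Stop → 0
Thu 19:00 start Castle Tour → 1
Thu 21:00 end Castle Tour → 0
Fri 09:00 start Old-Town Lunch → 1
Fri 16:00 end Old-Town Lunch → 0
Peak is 3, at Thu 14:00 (Bridge Transfer, Cathedral Stop, Gallery Lunch).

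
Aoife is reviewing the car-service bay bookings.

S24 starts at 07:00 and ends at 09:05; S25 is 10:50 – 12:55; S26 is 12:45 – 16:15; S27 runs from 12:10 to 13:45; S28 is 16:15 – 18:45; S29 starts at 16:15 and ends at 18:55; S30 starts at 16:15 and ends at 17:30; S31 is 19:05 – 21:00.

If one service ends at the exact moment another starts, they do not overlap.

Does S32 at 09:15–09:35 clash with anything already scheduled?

No — it doesn't clash with anything

S24: ends 09:05 at or before S32 starts 09:15 → clear.
S25: starts 10:50 at or after S32 ends 09:35 → clear.
S27: starts 12:10 at or after S32 ends 09:35 → clear.
S26: starts 12:45 at or after S32 ends 09:35 → clear.
S28: starts 16:15 at or after S32 ends 09:35 → clear.
S29: starts 16:15 at or after S32 ends 09:35 → clear.
S30: starts 16:15 at or after S32 ends 09:35 → clear.
S31: starts 19:05 at or after S32 ends 09:35 → clear.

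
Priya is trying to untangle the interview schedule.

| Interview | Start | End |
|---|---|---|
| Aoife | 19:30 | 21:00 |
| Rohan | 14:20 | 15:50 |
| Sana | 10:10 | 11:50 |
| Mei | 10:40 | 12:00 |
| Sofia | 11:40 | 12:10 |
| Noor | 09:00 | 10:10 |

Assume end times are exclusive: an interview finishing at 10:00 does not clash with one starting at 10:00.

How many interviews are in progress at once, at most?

3

Sweep the timeline, counting +1 at each start and −1 at each end (ends before starts at a tie):
09:00 start Noor → 1
10:10 end Noor → 0
10:10 start Sana → 1
10:40 start Mei → 2
11:40 start Sofia → 3
11:50 end Sana → 2
12:00 end Mei → 1
12:10 end Sofia → 0
14:20 start Rohan → 1
15:50 end Rohan → 0
19:30 start Aoife → 1
21:00 end Aoife → 0
Peak is 3, at 11:40 (Mei, Sana, Sofia).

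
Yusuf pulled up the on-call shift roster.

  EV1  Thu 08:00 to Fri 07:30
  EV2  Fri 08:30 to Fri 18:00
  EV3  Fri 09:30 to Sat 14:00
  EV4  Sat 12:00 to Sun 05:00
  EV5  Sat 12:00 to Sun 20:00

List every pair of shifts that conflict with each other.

Sorted by start: EV1, EV2, EV3, EV4, EV5.
EV2 starts after EV1 ends, so nothing later overlaps EV1 either.
EV3 starts before EV2 ends → EV2 and EV3 overlap.
EV4 starts after EV2 ends, so nothing later overlaps EV2 either.
EV4 starts before EV3 ends → EV3 and EV4 overlap.
EV5 starts before EV3 ends → EV3 and EV5 overlap.
EV5 starts before EV4 ends → EV4 and EV5 overlap.

EV2 & EV3, EV3 & EV4, EV3 & EV5, EV4 & EV5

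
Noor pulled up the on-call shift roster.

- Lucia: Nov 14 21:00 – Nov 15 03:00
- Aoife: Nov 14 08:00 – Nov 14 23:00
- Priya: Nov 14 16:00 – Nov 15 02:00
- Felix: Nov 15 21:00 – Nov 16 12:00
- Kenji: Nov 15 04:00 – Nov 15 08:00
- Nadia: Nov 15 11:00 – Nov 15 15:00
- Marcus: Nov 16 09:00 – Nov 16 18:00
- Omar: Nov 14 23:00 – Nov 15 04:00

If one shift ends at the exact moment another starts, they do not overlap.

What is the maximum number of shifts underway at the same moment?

3

Sweep the timeline, counting +1 at each start and −1 at each end (ends before starts at a tie):
Nov 14 08:00 start Aoife → 1
Nov 14 16:00 start Priya → 2
Nov 14 21:00 start Lucia → 3
Nov 14 23:00 end Aoife → 2
Nov 14 23:00 start Omar → 3
Nov 15 02:00 end Priya → 2
Nov 15 03:00 end Lucia → 1
Nov 15 04:00 end Omar → 0
Nov 15 04:00 start Kenji → 1
Nov 15 08:00 end Kenji → 0
Nov 15 11:00 start Nadia → 1
Nov 15 15:00 end Nadia → 0
Nov 15 21:00 start Felix → 1
Nov 16 09:00 start Marcus → 2
Nov 16 12:00 end Felix → 1
Nov 16 18:00 end Marcus → 0
Peak is 3, at Nov 14 21:00 (Aoife, Lucia, Priya).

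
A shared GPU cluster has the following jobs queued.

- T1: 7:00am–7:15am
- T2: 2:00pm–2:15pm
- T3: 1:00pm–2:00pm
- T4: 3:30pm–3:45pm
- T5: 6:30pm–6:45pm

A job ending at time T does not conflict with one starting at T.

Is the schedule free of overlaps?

Yes

Two intervals overlap when each starts before the other ends.
Sorted by start: T1, T3, T2, T4, T5.
T3 starts after T1 ends; T1 is clear from here.
T2 starts exactly when T3 ends (back-to-back, no overlap); T3 is clear from here.
T4 starts after T2 ends; T2 is clear from here.
T5 starts after T4 ends.
Every pair is clear; the schedule has no overlaps.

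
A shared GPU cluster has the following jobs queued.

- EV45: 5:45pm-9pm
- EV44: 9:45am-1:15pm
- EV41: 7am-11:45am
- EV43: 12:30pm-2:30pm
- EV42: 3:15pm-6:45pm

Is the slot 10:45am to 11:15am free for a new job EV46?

EV41: starts 7am before EV46 ends 11:15am, and ends 11:45am after EV46 starts 10:45am → overlap.
EV44: starts 9:45am before EV46 ends 11:15am, and ends 1:15pm after EV46 starts 10:45am → overlap.
EV43: starts 12:30pm at or after EV46 ends 11:15am → clear.
EV42: starts 3:15pm at or after EV46 ends 11:15am → clear.
EV45: starts 5:45pm at or after EV46 ends 11:15am → clear.
EV46 overlaps EV41, EV44.

No — it overlaps EV41, EV44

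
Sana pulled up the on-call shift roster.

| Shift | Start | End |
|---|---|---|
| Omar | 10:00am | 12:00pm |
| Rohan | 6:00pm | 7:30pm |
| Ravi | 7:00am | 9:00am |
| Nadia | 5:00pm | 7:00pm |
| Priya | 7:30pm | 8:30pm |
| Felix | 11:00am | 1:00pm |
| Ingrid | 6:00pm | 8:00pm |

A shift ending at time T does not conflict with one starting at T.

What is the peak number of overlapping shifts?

Sweep the timeline, counting +1 at each start and −1 at each end (ends before starts at a tie):
7:00am start Ravi → 1
9:00am end Ravi → 0
10:00am start Omar → 1
11:00am start Felix → 2
12:00pm end Omar → 1
1:00pm end Felix → 0
5:00pm start Nadia → 1
6:00pm start Ingrid → 2
6:00pm start Rohan → 3
7:00pm end Nadia → 2
7:30pm end Rohan → 1
7:30pm start Priya → 2
8:00pm end Ingrid → 1
8:30pm end Priya → 0
Peak is 3, at 6:00pm (Ingrid, Nadia, Rohan).

3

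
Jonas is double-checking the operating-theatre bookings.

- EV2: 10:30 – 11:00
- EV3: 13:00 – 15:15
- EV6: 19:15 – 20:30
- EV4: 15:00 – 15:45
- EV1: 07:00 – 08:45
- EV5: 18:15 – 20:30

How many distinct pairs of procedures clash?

Two intervals overlap when each starts before the other ends.
Sorted by start: EV1, EV2, EV3, EV4, EV5, EV6.
EV2 starts after EV1 ends — done with EV1.
EV3 starts after EV2 ends — done with EV2.
EV4 starts before EV3 ends → EV3 and EV4 overlap.
EV5 starts after EV3 ends — done with EV3.
EV5 starts after EV4 ends — done with EV4.
EV6 starts before EV5 ends → EV5 and EV6 overlap.
Overlapping pairs: EV3 & EV4, EV5 & EV6 — 2 in total.

2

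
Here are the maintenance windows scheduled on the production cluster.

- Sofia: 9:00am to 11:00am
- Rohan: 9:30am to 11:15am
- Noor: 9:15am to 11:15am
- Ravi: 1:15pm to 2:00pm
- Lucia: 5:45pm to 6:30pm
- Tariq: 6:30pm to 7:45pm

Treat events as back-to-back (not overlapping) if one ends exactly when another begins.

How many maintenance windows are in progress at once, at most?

3

Sweep the timeline, counting +1 at each start and −1 at each end (ends before starts at a tie):
9:00am start Sofia → 1
9:15am start Noor → 2
9:30am start Rohan → 3
11:00am end Sofia → 2
11:15am end Noor → 1
11:15am end Rohan → 0
1:15pm start Ravi → 1
2:00pm end Ravi → 0
5:45pm start Lucia → 1
6:30pm end Lucia → 0
6:30pm start Tariq → 1
7:45pm end Tariq → 0
Peak is 3, at 9:30am (Noor, Rohan, Sofia).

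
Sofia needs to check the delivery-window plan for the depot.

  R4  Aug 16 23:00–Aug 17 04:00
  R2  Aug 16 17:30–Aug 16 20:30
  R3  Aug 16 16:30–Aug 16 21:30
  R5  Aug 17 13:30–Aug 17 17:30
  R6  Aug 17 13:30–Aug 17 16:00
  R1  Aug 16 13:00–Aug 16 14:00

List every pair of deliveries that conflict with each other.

R2 & R3, R5 & R6

Check each pair: they overlap iff neither finishes before the other starts.
Sorted by start: R1, R3, R2, R4, R5, R6.
R3 starts after R1 ends — done with R1.
R2 starts before R3 ends → R3 and R2 overlap.
R4 starts after R3 ends — done with R3.
R4 starts after R2 ends — done with R2.
R5 starts after R4 ends — done with R4.
R6 starts before R5 ends → R5 and R6 overlap.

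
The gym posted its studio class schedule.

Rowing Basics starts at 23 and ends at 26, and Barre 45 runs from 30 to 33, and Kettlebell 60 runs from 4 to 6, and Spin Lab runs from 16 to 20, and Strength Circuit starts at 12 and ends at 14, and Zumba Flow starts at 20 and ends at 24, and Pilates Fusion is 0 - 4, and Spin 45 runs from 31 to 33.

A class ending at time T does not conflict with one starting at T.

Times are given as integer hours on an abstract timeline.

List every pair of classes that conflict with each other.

Sorted by start: Pilates Fusion, Kettlebell 60, Strength Circuit, Spin Lab, Zumba Flow, Rowing Basics, Barre 45, Spin 45.
Kettlebell 60 starts exactly when Pilates Fusion ends (back-to-back, no overlap); Pilates Fusion is clear from here.
Strength Circuit starts after Kettlebell 60 ends; Kettlebell 60 is clear from here.
Spin Lab starts after Strength Circuit ends; Strength Circuit is clear from here.
Zumba Flow starts exactly when Spin Lab ends (back-to-back, no overlap); Spin Lab is clear from here.
Rowing Basics starts before Zumba Flow ends → Zumba Flow and Rowing Basics overlap.
Barre 45 starts after Zumba Flow ends; Zumba Flow is clear from here.
Barre 45 starts after Rowing Basics ends; Rowing Basics is clear from here.
Spin 45 starts before Barre 45 ends → Barre 45 and Spin 45 overlap.

Barre 45 & Spin 45, Rowing Basics & Zumba Flow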